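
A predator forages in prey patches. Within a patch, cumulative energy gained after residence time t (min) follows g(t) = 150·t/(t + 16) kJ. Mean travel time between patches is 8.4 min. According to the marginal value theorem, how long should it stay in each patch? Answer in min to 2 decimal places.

By the marginal value theorem, leave when the instantaneous gain rate g'(t) equals the habitat-wide average g(t)/(T + t).
g'(t) = 150·16/(t + 16)². Setting 150·16/(t+16)² = 150t/[(t+16)(8.4+t)] gives 16(8.4+t) = t(t+16), so t² = 16×8.4 = 134.4.
t* = √134.4 = 11.59 min.

11.59 min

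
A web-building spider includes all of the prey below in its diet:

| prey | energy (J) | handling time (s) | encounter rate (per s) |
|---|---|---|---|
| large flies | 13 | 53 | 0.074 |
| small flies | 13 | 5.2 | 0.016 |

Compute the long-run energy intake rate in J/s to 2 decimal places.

0.23 J/s

Energy encountered per unit search time: 0.074×13 + 0.016×13 = 1.17 J/s.
Handling time per unit search time: 0.074×53 + 0.016×5.2 = 4.005.
Rate = 1.17/(1 + 4.005) = 0.2338 J/s.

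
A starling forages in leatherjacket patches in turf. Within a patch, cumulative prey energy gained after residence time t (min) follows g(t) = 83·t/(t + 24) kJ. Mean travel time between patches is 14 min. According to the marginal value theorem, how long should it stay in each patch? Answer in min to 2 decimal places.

By the marginal value theorem, leave when the instantaneous gain rate g'(t) equals the habitat-wide average g(t)/(T + t).
g'(t) = 83·24/(t + 24)². Setting 83·24/(t+24)² = 83t/[(t+24)(14+t)] gives 24(14+t) = t(t+24), so t² = 24×14 = 336.
t* = √336 = 18.33 min.

18.33 min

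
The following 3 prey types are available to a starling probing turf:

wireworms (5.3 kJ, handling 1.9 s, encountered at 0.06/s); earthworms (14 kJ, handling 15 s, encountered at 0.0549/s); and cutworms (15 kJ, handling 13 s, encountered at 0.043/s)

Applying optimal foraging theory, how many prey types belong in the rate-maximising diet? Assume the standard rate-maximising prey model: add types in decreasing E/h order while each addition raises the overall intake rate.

Rank by E/h (kJ/s): wireworms 2.79, cutworms 1.15, earthworms 0.933. Include each in turn until the next type's E/h falls below the running intake rate.
Rate on top 1: 0.2855. cutworms: 1.15 > 0.2855 → include.
Rate on top 2: 0.5756. earthworms: 0.933 > 0.5756 → include.
Optimal diet: wireworms, cutworms, earthworms — 3 of 3 types.

3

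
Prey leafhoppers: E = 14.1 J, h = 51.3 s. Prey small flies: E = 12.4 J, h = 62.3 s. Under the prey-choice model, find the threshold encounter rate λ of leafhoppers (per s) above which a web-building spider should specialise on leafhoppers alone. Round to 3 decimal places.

0.051 per s

Drop small flies once their profitability E₂/h₂ falls below the rate achievable on leafhoppers alone: E₂/h₂ = λE₁/(1 + λh₁).
Solve for λ: λE₁h₂ = E₂(1 + λh₁) → λ(E₁h₂ − E₂h₁) = E₂ → λ = E₂/(E₁h₂ − E₂h₁).
λ = 12.4/(14.1×62.3 − 12.4×51.3) = 12.4/242.3 = 0.05117 per s.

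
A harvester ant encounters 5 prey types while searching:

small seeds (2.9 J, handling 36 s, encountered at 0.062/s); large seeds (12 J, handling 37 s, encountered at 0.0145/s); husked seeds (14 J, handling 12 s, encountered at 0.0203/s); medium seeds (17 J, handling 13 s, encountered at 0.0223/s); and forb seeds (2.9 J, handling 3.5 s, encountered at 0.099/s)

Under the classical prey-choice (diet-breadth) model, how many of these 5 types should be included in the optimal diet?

Rank by E/h (J/s): medium seeds 1.31, husked seeds 1.17, forb seeds 0.829, large seeds 0.324, small seeds 0.0806. Include each in turn until the next type's E/h falls below the running intake rate.
Rate on top 1: 0.2939. husked seeds: 1.17 > 0.2939 → include.
Rate on top 2: 0.4325. forb seeds: 0.829 > 0.4325 → include.
Rate on top 3: 0.5055. large seeds: 0.324 < 0.5055 → exclude; stop.
Optimal diet: medium seeds, husked seeds, forb seeds — 3 of 5 types.

3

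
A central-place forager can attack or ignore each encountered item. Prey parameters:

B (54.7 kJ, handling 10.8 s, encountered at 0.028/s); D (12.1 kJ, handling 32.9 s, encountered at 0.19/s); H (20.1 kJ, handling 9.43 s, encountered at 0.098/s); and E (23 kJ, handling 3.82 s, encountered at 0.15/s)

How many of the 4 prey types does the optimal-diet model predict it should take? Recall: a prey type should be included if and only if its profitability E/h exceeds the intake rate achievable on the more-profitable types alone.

2

E/h in descending order: E 6.02, B 5.06, H 2.13, D 0.368 kJ/s. The optimal diet is the largest prefix of this list for which every included type satisfies E_i/h_i > R on the types above it.
Rate on top 1: 2.193. B: 5.06 > 2.193 → include.
Rate on top 2: 2.656. H: 2.13 < 2.656 → exclude; stop.
Optimal diet: E, B — 2 of 4 types.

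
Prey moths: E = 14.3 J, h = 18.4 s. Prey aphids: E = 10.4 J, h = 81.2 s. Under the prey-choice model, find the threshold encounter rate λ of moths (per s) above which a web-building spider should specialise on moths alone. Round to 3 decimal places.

Drop aphids once their profitability E₂/h₂ falls below the rate achievable on moths alone: E₂/h₂ = λE₁/(1 + λh₁).
Solve for λ: λE₁h₂ = E₂(1 + λh₁) → λ(E₁h₂ − E₂h₁) = E₂ → λ = E₂/(E₁h₂ − E₂h₁).
λ = 10.4/(14.3×81.2 − 10.4×18.4) = 10.4/969.8 = 0.01072 per s.

0.011 per s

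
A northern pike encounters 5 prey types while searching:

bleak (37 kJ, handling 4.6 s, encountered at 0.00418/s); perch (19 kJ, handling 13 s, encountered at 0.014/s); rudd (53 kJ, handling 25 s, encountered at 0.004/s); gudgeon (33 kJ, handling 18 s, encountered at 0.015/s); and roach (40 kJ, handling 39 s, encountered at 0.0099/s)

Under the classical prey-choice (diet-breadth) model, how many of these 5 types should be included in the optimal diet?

Rank by E/h (kJ/s): bleak 8.04, rudd 2.12, gudgeon 1.83, perch 1.46, roach 1.03. Include each in turn until the next type's E/h falls below the running intake rate.
Rate on top 1: 0.1517. rudd: 2.12 > 0.1517 → include.
Rate on top 2: 0.3276. gudgeon: 1.83 > 0.3276 → include.
Rate on top 3: 0.6202. perch: 1.46 > 0.6202 → include.
Rate on top 4: 0.7177. roach: 1.03 > 0.7177 → include.
Optimal diet: bleak, rudd, gudgeon, perch, roach — 5 of 5 types.

5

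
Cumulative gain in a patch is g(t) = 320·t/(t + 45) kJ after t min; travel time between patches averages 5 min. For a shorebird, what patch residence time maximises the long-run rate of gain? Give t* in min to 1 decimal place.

15.0 min

By the marginal value theorem, leave when the instantaneous gain rate g'(t) equals the habitat-wide average g(t)/(T + t).
g'(t) = 320·45/(t + 45)². Setting 320·45/(t+45)² = 320t/[(t+45)(5+t)] gives 45(5+t) = t(t+45), so t² = 45×5 = 225.
t* = √225 = 15 min.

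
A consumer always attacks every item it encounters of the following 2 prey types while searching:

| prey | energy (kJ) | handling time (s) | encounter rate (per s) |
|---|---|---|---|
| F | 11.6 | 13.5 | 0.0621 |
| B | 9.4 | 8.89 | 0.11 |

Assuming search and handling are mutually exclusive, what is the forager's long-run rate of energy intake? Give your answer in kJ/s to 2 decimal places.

0.62 kJ/s

R = Σλ_iE_i / (1 + Σλ_ih_i)
Numerator: 0.0621×11.6 + 0.11×9.4 = 1.754
Denominator: 1 + 0.0621×13.5 + 0.11×8.89 = 2.816
R = 1.754/2.816 = 0.6229 kJ/s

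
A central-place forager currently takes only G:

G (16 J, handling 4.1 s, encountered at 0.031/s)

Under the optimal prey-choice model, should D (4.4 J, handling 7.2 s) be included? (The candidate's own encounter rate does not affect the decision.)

Current rate: (0.031×16)/(1 + 0.031×4.1) = 0.4401 J/s.
D: E/h = 4.4/7.2 = 0.6111 J/s.
Since 0.6111 > R, including D increases the long-run rate.

Yes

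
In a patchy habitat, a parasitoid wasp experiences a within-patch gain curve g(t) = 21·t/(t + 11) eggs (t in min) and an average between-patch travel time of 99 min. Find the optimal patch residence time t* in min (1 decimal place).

Optimal t* satisfies g'(t*) = g(t*)/(T + t*).
g'(t) = 21·11/(t + 11)². Setting 21·11/(t+11)² = 21t/[(t+11)(99+t)] gives 11(99+t) = t(t+11), so t² = 11×99 = 1089.
t* = √1089 = 33 min.

33.0 min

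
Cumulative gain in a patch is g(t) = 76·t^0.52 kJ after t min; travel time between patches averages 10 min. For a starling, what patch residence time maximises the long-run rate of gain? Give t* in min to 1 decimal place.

10.8 min

By the marginal value theorem, leave when the instantaneous gain rate g'(t) equals the habitat-wide average g(t)/(T + t).
g'(t) = 0.52·76·t^-0.48. Setting 0.52·76·t^-0.48 = 76·t^0.52/(10+t) gives 0.52(10+t) = t, so 0.48·t = 0.52×10.
t* = 0.52×10/0.48 = 10.83 min.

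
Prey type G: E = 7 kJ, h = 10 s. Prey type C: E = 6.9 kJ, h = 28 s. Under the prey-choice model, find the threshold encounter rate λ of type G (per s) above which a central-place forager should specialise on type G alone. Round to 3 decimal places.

0.054 per s

At the threshold, the rate on type G alone equals the profitability of type C: λ·7/(1 + λ·10) = 6.9/28 = 0.2464.
Rearranging, λ(7 − 0.2464×10) = 0.2464, so λ = 0.2464/4.536 = 0.05433 per s.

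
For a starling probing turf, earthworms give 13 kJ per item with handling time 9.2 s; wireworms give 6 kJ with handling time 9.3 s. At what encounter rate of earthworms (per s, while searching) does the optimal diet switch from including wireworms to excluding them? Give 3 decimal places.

0.091 per s

Drop wireworms once their profitability E₂/h₂ falls below the rate achievable on earthworms alone: E₂/h₂ = λE₁/(1 + λh₁).
Solve for λ: λE₁h₂ = E₂(1 + λh₁) → λ(E₁h₂ − E₂h₁) = E₂ → λ = E₂/(E₁h₂ − E₂h₁).
λ = 6/(13×9.3 − 6×9.2) = 6/65.7 = 0.09132 per s.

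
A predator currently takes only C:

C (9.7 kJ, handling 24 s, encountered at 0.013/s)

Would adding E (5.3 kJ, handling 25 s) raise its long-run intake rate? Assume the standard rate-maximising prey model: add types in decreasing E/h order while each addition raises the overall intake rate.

Current rate: (0.013×9.7)/(1 + 0.013×24) = 0.09611 kJ/s.
E: E/h = 5.3/25 = 0.212 kJ/s.
0.212 > 0.09611, so adding E raises the average — include it.

Yes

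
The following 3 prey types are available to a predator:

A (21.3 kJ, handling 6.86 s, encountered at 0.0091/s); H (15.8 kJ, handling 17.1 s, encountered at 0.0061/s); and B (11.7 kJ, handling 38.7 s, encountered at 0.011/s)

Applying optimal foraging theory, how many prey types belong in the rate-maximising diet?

Profitabilities (E/h, kJ/s): A 3.1, H 0.924, B 0.302. Add prey in this order while the next type's profitability exceeds the intake rate on those already taken.
Rate on top 1: 0.1824. H: 0.924 > 0.1824 → include.
Rate on top 2: 0.2487. B: 0.302 > 0.2487 → include.
Optimal diet: A, H, B — 3 of 3 types.

3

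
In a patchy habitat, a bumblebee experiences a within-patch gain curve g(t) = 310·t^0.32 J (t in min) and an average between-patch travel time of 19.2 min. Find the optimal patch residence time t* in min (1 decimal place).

9.0 min

By the marginal value theorem, leave when the instantaneous gain rate g'(t) equals the habitat-wide average g(t)/(T + t).
g'(t) = 0.32·310·t^-0.68. Setting 0.32·310·t^-0.68 = 310·t^0.32/(19.2+t) gives 0.32(19.2+t) = t, so 0.68·t = 0.32×19.2.
t* = 0.32×19.2/0.68 = 9.035 min.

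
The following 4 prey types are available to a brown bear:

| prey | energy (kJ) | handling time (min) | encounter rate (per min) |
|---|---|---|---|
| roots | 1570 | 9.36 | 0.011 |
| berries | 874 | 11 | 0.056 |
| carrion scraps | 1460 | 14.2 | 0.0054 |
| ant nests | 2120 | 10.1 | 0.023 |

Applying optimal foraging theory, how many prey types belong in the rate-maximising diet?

Rank by E/h (kJ/min): ant nests 210, roots 168, carrion scraps 103, berries 79.5. Include each in turn until the next type's E/h falls below the running intake rate.
Rate on top 1: 39.57. roots: 168 > 39.57 → include.
Rate on top 2: 49.45. carrion scraps: 103 > 49.45 → include.
Rate on top 3: 52.35. berries: 79.5 > 52.35 → include.
Optimal diet: ant nests, roots, carrion scraps, berries — 4 of 4 types.

4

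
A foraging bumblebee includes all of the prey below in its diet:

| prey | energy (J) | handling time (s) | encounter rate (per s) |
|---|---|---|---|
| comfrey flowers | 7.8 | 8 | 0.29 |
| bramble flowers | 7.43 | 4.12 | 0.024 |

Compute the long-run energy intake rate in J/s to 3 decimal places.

0.714 J/s

Energy encountered per unit search time: 0.29×7.8 + 0.024×7.43 = 2.44 J/s.
Handling time per unit search time: 0.29×8 + 0.024×4.12 = 2.419.
Rate = 2.44/(1 + 2.419) = 0.7138 J/s.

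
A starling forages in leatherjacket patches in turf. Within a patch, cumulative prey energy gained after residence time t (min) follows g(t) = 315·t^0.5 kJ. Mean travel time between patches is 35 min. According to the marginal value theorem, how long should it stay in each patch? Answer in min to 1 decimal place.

35.0 min

Optimal t* satisfies g'(t*) = g(t*)/(T + t*).
g'(t) = 0.5·315·t^-0.5. Setting 0.5·315·t^-0.5 = 315·t^0.5/(35+t) gives 0.5(35+t) = t, so 0.50·t = 0.5×35.
t* = 0.5×35/0.50 = 35 min.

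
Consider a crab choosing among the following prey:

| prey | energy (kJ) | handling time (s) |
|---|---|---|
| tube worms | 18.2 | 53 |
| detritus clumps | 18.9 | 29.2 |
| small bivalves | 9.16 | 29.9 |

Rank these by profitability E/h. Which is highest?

detritus clumps

In descending order of E/h:
detritus clumps: 18.9/29.2 = 0.647 kJ/s
tube worms: 18.2/53 = 0.343 kJ/s
small bivalves: 9.16/29.9 = 0.306 kJ/s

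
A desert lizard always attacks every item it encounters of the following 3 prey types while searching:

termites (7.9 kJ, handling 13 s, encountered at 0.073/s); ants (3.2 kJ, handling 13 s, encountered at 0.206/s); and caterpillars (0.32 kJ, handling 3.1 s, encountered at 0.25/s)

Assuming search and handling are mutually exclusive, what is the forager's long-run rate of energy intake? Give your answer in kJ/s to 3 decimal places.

0.244 kJ/s

Energy encountered per unit search time: 0.073×7.9 + 0.206×3.2 + 0.25×0.32 = 1.316 kJ/s.
Handling time per unit search time: 0.073×13 + 0.206×13 + 0.25×3.1 = 4.402.
Rate = 1.316/(1 + 4.402) = 0.2436 kJ/s.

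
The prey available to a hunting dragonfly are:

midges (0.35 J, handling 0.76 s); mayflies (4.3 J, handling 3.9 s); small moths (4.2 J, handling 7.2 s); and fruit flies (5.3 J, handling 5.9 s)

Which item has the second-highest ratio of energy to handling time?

Profitability E/h (J/s): midges = 0.35/0.76 = 0.461, mayflies = 4.3/3.9 = 1.1, small moths = 4.2/7.2 = 0.583, fruit flies = 5.3/5.9 = 0.898.
Ranked: mayflies > fruit flies > small moths > midges.

fruit flies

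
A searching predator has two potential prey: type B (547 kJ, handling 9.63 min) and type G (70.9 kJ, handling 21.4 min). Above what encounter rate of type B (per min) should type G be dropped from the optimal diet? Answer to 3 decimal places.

0.006 per min

At the threshold, the rate on type B alone equals the profitability of type G: λ·547/(1 + λ·9.63) = 70.9/21.4 = 3.313.
Rearranging, λ(547 − 3.313×9.63) = 3.313, so λ = 3.313/515.1 = 0.006432 per min.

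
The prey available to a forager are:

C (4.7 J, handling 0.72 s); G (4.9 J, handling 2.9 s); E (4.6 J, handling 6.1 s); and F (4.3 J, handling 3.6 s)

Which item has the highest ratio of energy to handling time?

Profitability E/h (J/s): C = 4.7/0.72 = 6.53, G = 4.9/2.9 = 1.69, E = 4.6/6.1 = 0.754, F = 4.3/3.6 = 1.19.
Ranked: C > G > F > E.

C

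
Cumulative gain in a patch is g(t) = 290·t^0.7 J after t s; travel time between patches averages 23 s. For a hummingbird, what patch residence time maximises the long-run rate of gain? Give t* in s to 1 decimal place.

53.7 s

Maximise g(t)/(T+t): set derivative to zero → g'(t)(T+t) = g(t).
g'(t) = 0.7·290·t^-0.3. Setting 0.7·290·t^-0.3 = 290·t^0.7/(23+t) gives 0.7(23+t) = t, so 0.30·t = 0.7×23.
t* = 0.7×23/0.30 = 53.67 s.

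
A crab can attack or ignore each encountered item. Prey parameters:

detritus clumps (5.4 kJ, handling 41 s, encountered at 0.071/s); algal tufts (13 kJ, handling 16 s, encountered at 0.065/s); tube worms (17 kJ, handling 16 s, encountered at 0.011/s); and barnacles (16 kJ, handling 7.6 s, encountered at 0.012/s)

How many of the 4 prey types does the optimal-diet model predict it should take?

3

E/h in descending order: barnacles 2.11, tube worms 1.06, algal tufts 0.812, detritus clumps 0.132 kJ/s. The optimal diet is the largest prefix of this list for which every included type satisfies E_i/h_i > R on the types above it.
Rate on top 1: 0.176. tube worms: 1.06 > 0.176 → include.
Rate on top 2: 0.2991. algal tufts: 0.812 > 0.2991 → include.
Rate on top 3: 0.5305. detritus clumps: 0.132 < 0.5305 → exclude; stop.
Optimal diet: barnacles, tube worms, algal tufts — 3 of 4 types.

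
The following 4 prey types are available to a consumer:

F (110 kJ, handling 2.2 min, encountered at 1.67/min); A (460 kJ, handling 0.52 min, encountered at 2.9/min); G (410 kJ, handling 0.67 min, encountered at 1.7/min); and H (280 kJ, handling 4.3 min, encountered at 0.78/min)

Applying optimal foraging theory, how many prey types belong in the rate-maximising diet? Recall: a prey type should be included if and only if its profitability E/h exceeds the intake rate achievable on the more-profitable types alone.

E/h in descending order: A 885, G 612, H 65.1, F 50 kJ/min. The optimal diet is the largest prefix of this list for which every included type satisfies E_i/h_i > R on the types above it.
Rate on top 1: 531.9. G: 612 > 531.9 → include.
Rate on top 2: 556.9. H: 65.1 < 556.9 → exclude; stop.
Optimal diet: A, G — 2 of 4 types.

2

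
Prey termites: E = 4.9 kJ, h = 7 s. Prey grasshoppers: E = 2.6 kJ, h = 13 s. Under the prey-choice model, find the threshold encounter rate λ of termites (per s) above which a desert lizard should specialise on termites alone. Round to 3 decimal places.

The zero-one rule: include grasshoppers iff E₂/h₂ > λE₁/(1+λh₁). Equality gives the switch point.
λE₁h₂ = E₂ + λE₂h₁ ⇒ λ = E₂/(E₁h₂ − E₂h₁) = 2.6/(63.7 − 18.2) = 0.05714 per s.

0.057 per s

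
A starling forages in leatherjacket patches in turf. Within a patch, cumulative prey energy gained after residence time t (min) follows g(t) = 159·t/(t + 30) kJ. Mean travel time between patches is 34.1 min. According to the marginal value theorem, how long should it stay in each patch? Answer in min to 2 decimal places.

31.98 min

Optimal t* satisfies g'(t*) = g(t*)/(T + t*).
g'(t) = 159·30/(t + 30)². Setting 159·30/(t+30)² = 159t/[(t+30)(34.1+t)] gives 30(34.1+t) = t(t+30), so t² = 30×34.1 = 1023.
t* = √1023 = 31.98 min.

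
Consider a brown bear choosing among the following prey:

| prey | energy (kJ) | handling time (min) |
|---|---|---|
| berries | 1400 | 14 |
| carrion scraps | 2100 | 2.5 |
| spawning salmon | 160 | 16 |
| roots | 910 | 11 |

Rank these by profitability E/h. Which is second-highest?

berries

In descending order of E/h:
carrion scraps: 2100/2.5 = 840 kJ/min
berries: 1400/14 = 100 kJ/min
roots: 910/11 = 82.7 kJ/min
spawning salmon: 160/16 = 10 kJ/min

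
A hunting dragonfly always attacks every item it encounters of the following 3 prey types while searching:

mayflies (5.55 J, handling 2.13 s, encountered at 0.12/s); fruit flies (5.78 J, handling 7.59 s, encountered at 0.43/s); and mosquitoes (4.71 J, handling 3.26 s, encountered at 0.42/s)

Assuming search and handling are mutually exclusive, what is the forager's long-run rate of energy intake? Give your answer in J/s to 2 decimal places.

R = (0.12×5.55 + 0.43×5.78 + 0.42×4.71) / (1 + 0.12×2.13 + 0.43×7.59 + 0.42×3.26) = 5.13/5.888 = 0.8711 J/s.

0.87 J/s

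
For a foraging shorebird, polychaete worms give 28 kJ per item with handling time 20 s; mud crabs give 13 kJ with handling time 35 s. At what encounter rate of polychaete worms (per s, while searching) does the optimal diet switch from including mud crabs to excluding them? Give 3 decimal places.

The zero-one rule: include mud crabs iff E₂/h₂ > λE₁/(1+λh₁). Equality gives the switch point.
λE₁h₂ = E₂ + λE₂h₁ ⇒ λ = E₂/(E₁h₂ − E₂h₁) = 13/(980 − 260) = 0.01806 per s.

0.018 per s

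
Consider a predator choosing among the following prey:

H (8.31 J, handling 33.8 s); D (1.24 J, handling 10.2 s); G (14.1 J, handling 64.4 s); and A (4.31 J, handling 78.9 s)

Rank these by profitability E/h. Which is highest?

H

Profitability E/h (J/s): H = 8.31/33.8 = 0.246, D = 1.24/10.2 = 0.122, G = 14.1/64.4 = 0.219, A = 4.31/78.9 = 0.0546.
Ranked: H > G > D > A.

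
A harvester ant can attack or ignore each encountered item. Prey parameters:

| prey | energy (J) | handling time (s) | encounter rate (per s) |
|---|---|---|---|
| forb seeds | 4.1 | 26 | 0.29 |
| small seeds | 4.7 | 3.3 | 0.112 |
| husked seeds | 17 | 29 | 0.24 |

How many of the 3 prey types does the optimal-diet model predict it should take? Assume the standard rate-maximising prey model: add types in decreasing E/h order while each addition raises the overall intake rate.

2

Rank by E/h (J/s): small seeds 1.42, husked seeds 0.586, forb seeds 0.158. Include each in turn until the next type's E/h falls below the running intake rate.
Rate on top 1: 0.3843. husked seeds: 0.586 > 0.3843 → include.
Rate on top 2: 0.553. forb seeds: 0.158 < 0.553 → exclude; stop.
Optimal diet: small seeds, husked seeds — 2 of 3 types.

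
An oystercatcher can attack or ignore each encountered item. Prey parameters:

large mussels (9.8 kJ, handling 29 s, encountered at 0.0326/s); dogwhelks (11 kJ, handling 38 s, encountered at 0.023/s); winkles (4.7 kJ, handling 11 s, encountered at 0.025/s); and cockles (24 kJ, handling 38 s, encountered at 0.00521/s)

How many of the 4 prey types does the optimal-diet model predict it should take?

4

E/h in descending order: cockles 0.632, winkles 0.427, large mussels 0.338, dogwhelks 0.289 kJ/s. The optimal diet is the largest prefix of this list for which every included type satisfies E_i/h_i > R on the types above it.
Rate on top 1: 0.1044. winkles: 0.427 > 0.1044 → include.
Rate on top 2: 0.1647. large mussels: 0.338 > 0.1647 → include.
Rate on top 3: 0.2324. dogwhelks: 0.289 > 0.2324 → include.
Optimal diet: cockles, winkles, large mussels, dogwhelks — 4 of 4 types.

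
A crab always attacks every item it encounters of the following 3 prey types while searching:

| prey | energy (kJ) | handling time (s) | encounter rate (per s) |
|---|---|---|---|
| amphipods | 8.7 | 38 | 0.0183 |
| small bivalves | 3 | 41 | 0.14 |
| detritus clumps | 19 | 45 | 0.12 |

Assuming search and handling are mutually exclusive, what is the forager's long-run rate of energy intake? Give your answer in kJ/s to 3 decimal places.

0.223 kJ/s

R = Σλ_iE_i / (1 + Σλ_ih_i)
Numerator: 0.0183×8.7 + 0.14×3 + 0.12×19 = 2.859
Denominator: 1 + 0.0183×38 + 0.14×41 + 0.12×45 = 12.84
R = 2.859/12.84 = 0.2228 kJ/s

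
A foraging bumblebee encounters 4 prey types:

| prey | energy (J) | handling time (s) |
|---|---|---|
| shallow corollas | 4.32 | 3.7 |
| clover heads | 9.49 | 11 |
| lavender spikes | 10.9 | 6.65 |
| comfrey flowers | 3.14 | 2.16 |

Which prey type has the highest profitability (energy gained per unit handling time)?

Profitability E/h (J/s): shallow corollas = 4.32/3.7 = 1.17, clover heads = 9.49/11 = 0.863, lavender spikes = 10.9/6.65 = 1.64, comfrey flowers = 3.14/2.16 = 1.45.
Ranked: lavender spikes > comfrey flowers > shallow corollas > clover heads.

lavender spikes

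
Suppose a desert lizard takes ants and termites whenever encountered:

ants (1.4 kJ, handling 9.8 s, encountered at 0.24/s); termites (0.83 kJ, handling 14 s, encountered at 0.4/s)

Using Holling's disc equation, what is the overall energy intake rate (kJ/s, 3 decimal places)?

0.075 kJ/s

R = (0.24×1.4 + 0.4×0.83) / (1 + 0.24×9.8 + 0.4×14) = 0.668/8.952 = 0.07462 kJ/s.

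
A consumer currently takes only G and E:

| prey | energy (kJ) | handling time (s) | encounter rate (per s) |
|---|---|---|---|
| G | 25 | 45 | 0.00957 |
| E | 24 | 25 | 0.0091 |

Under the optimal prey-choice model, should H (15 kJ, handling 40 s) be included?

Intake rate on the current diet: R = (0.00957×25 + 0.0091×24) / (1 + 0.00957×45 + 0.0091×25) = 0.4577/1.658 = 0.276 kJ/s.
Profitability of H: 15/40 = 0.375 kJ/s.
0.375 > 0.276, so adding H raises the average — include it.

Yes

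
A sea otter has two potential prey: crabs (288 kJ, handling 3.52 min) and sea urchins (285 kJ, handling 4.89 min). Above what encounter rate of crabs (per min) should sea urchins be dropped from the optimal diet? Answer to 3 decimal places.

0.703 per min

Drop sea urchins once their profitability E₂/h₂ falls below the rate achievable on crabs alone: E₂/h₂ = λE₁/(1 + λh₁).
Solve for λ: λE₁h₂ = E₂(1 + λh₁) → λ(E₁h₂ − E₂h₁) = E₂ → λ = E₂/(E₁h₂ − E₂h₁).
λ = 285/(288×4.89 − 285×3.52) = 285/405.1 = 0.7035 per min.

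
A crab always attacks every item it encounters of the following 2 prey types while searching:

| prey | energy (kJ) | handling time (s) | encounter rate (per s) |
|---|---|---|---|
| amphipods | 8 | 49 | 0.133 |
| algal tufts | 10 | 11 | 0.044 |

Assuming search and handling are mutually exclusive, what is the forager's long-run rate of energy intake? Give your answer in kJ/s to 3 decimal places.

0.188 kJ/s

R = Σλ_iE_i / (1 + Σλ_ih_i)
Numerator: 0.133×8 + 0.044×10 = 1.504
Denominator: 1 + 0.133×49 + 0.044×11 = 8.001
R = 1.504/8.001 = 0.188 kJ/s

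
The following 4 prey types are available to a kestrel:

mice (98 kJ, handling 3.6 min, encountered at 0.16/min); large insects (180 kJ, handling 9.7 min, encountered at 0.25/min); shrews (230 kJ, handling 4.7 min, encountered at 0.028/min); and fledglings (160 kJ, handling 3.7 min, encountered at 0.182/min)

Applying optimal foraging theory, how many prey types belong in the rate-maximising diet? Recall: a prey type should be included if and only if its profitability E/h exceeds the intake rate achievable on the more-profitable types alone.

E/h in descending order: shrews 48.9, fledglings 43.2, mice 27.2, large insects 18.6 kJ/min. The optimal diet is the largest prefix of this list for which every included type satisfies E_i/h_i > R on the types above it.
Rate on top 1: 5.691. fledglings: 43.2 > 5.691 → include.
Rate on top 2: 19.7. mice: 27.2 > 19.7 → include.
Rate on top 3: 21.52. large insects: 18.6 < 21.52 → exclude; stop.
Optimal diet: shrews, fledglings, mice — 3 of 4 types.

3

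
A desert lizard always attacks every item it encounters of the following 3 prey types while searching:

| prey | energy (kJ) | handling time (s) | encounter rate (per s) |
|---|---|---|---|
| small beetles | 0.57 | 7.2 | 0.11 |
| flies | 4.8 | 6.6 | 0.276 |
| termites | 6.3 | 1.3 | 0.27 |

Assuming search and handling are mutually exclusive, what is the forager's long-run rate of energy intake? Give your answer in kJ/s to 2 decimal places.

0.78 kJ/s

Energy encountered per unit search time: 0.11×0.57 + 0.276×4.8 + 0.27×6.3 = 3.089 kJ/s.
Handling time per unit search time: 0.11×7.2 + 0.276×6.6 + 0.27×1.3 = 2.965.
Rate = 3.089/(1 + 2.965) = 0.779 kJ/s.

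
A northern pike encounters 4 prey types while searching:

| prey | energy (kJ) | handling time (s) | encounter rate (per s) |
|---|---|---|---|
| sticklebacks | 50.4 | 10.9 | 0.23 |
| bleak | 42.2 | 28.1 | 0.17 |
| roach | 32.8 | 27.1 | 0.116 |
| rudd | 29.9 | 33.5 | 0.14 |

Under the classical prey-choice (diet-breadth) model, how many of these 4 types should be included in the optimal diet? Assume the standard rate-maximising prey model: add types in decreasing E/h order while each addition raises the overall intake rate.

1

Profitabilities (E/h, kJ/s): sticklebacks 4.62, bleak 1.5, roach 1.21, rudd 0.893. Add prey in this order while the next type's profitability exceeds the intake rate on those already taken.
Rate on top 1: 3.305. bleak: 1.5 < 3.305 → exclude; stop.
Optimal diet: sticklebacks — 1 of 4 types.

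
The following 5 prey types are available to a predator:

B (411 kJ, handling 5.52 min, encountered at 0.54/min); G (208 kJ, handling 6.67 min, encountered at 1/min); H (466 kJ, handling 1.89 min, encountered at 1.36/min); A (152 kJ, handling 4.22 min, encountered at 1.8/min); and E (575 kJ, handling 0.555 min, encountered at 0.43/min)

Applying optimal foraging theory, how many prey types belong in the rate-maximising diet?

E/h in descending order: E 1.04e+03, H 247, B 74.5, A 36, G 31.2 kJ/min. The optimal diet is the largest prefix of this list for which every included type satisfies E_i/h_i > R on the types above it.
Rate on top 1: 199.6. H: 247 > 199.6 → include.
Rate on top 2: 231.3. B: 74.5 < 231.3 → exclude; stop.
Optimal diet: E, H — 2 of 5 types.

2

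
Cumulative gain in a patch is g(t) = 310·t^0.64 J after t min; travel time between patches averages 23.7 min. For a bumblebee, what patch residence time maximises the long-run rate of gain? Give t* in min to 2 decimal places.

Maximise g(t)/(T+t): set derivative to zero → g'(t)(T+t) = g(t).
g'(t) = 0.64·310·t^-0.36. Setting 0.64·310·t^-0.36 = 310·t^0.64/(23.7+t) gives 0.64(23.7+t) = t, so 0.36·t = 0.64×23.7.
t* = 0.64×23.7/0.36 = 42.13 min.

42.13 min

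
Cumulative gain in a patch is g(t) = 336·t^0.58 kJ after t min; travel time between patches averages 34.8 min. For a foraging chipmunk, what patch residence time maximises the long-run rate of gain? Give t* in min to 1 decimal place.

Maximise g(t)/(T+t): set derivative to zero → g'(t)(T+t) = g(t).
g'(t) = 0.58·336·t^-0.42. Setting 0.58·336·t^-0.42 = 336·t^0.58/(34.8+t) gives 0.58(34.8+t) = t, so 0.42·t = 0.58×34.8.
t* = 0.58×34.8/0.42 = 48.06 min.

48.1 min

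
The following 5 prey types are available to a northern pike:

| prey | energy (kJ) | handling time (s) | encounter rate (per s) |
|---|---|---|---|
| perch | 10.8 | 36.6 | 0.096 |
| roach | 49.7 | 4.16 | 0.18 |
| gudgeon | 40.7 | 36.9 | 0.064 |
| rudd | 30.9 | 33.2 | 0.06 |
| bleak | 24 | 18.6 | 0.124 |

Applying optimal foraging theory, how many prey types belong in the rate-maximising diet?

1

E/h in descending order: roach 11.9, bleak 1.29, gudgeon 1.1, rudd 0.931, perch 0.295 kJ/s. The optimal diet is the largest prefix of this list for which every included type satisfies E_i/h_i > R on the types above it.
Rate on top 1: 5.116. bleak: 1.29 < 5.116 → exclude; stop.
Optimal diet: roach — 1 of 5 types.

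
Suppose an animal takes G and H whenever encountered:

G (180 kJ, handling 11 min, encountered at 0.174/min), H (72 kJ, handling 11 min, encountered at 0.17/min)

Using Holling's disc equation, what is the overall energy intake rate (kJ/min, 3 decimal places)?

9.105 kJ/min

R = (0.174×180 + 0.17×72) / (1 + 0.174×11 + 0.17×11) = 43.56/4.784 = 9.105 kJ/min.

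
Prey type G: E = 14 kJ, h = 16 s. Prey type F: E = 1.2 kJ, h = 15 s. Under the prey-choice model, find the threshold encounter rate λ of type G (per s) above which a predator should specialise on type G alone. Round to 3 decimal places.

The zero-one rule: include type F iff E₂/h₂ > λE₁/(1+λh₁). Equality gives the switch point.
λE₁h₂ = E₂ + λE₂h₁ ⇒ λ = E₂/(E₁h₂ − E₂h₁) = 1.2/(210 − 19.2) = 0.006289 per s.

0.006 per s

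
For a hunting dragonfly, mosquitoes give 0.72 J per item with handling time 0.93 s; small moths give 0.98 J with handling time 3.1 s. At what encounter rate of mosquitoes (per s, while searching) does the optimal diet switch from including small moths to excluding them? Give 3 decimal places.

Drop small moths once their profitability E₂/h₂ falls below the rate achievable on mosquitoes alone: E₂/h₂ = λE₁/(1 + λh₁).
Solve for λ: λE₁h₂ = E₂(1 + λh₁) → λ(E₁h₂ − E₂h₁) = E₂ → λ = E₂/(E₁h₂ − E₂h₁).
λ = 0.98/(0.72×3.1 − 0.98×0.93) = 0.98/1.321 = 0.7421 per s.

0.742 per s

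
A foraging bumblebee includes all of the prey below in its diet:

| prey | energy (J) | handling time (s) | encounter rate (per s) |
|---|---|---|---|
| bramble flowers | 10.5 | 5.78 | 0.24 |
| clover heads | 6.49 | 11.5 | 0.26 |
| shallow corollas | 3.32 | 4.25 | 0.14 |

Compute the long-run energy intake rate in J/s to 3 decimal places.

0.782 J/s

R = Σλ_iE_i / (1 + Σλ_ih_i)
Numerator: 0.24×10.5 + 0.26×6.49 + 0.14×3.32 = 4.672
Denominator: 1 + 0.24×5.78 + 0.26×11.5 + 0.14×4.25 = 5.972
R = 4.672/5.972 = 0.7823 J/s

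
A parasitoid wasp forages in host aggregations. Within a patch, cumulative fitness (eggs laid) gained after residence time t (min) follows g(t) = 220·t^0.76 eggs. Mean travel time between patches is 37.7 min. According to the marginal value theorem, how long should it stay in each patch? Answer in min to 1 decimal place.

Maximise g(t)/(T+t): set derivative to zero → g'(t)(T+t) = g(t).
g'(t) = 0.76·220·t^-0.24. Setting 0.76·220·t^-0.24 = 220·t^0.76/(37.7+t) gives 0.76(37.7+t) = t, so 0.24·t = 0.76×37.7.
t* = 0.76×37.7/0.24 = 119.4 min.

119.4 min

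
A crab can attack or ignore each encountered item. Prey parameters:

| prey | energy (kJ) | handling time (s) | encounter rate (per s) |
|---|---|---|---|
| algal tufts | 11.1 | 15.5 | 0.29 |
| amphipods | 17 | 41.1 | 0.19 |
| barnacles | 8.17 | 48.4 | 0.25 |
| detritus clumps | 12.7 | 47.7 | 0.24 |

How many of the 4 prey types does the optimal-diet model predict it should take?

E/h in descending order: algal tufts 0.716, amphipods 0.414, detritus clumps 0.266, barnacles 0.169 kJ/s. The optimal diet is the largest prefix of this list for which every included type satisfies E_i/h_i > R on the types above it.
Rate on top 1: 0.5858. amphipods: 0.414 < 0.5858 → exclude; stop.
Optimal diet: algal tufts — 1 of 4 types.

1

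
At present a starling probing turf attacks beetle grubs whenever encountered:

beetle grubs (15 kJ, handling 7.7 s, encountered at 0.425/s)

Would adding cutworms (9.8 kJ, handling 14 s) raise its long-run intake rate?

No

Intake rate on the current diet: R = (0.425×15) / (1 + 0.425×7.7) = 6.375/4.272 = 1.492 kJ/s.
cutworms: E/h = 9.8/14 = 0.7 kJ/s.
0.7 < 1.492, so adding cutworms would lower the average — exclude it.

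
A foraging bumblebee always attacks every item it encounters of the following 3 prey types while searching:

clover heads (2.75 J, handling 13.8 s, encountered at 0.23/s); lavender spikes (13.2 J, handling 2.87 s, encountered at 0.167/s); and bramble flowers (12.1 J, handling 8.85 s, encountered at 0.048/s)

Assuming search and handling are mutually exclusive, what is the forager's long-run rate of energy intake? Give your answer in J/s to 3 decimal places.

R = Σλ_iE_i / (1 + Σλ_ih_i)
Numerator: 0.23×2.75 + 0.167×13.2 + 0.048×12.1 = 3.418
Denominator: 1 + 0.23×13.8 + 0.167×2.87 + 0.048×8.85 = 5.078
R = 3.418/5.078 = 0.673 J/s

0.673 J/s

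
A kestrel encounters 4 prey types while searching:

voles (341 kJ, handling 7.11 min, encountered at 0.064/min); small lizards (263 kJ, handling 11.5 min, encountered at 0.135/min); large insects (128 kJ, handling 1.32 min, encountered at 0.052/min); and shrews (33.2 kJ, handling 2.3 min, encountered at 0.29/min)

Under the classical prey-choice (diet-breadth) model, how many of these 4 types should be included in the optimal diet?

E/h in descending order: large insects 97, voles 48, small lizards 22.9, shrews 14.4 kJ/min. The optimal diet is the largest prefix of this list for which every included type satisfies E_i/h_i > R on the types above it.
Rate on top 1: 6.228. voles: 48 > 6.228 → include.
Rate on top 2: 18.69. small lizards: 22.9 > 18.69 → include.
Rate on top 3: 20.8. shrews: 14.4 < 20.8 → exclude; stop.
Optimal diet: large insects, voles, small lizards — 3 of 4 types.

3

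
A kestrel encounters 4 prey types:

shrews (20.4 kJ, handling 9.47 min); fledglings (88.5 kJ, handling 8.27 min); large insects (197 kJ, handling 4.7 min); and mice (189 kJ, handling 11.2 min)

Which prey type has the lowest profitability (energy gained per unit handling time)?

Profitability E/h (kJ/min): shrews = 20.4/9.47 = 2.15, fledglings = 88.5/8.27 = 10.7, large insects = 197/4.7 = 41.9, mice = 189/11.2 = 16.9.
Ranked: large insects > mice > fledglings > shrews.

shrews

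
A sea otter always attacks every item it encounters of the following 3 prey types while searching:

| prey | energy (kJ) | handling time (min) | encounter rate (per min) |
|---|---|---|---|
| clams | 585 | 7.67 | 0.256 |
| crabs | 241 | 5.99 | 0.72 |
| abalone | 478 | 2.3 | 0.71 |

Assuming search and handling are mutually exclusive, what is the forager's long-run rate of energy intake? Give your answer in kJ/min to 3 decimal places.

Energy encountered per unit search time: 0.256×585 + 0.72×241 + 0.71×478 = 662.7 kJ/min.
Handling time per unit search time: 0.256×7.67 + 0.72×5.99 + 0.71×2.3 = 7.909.
Rate = 662.7/(1 + 7.909) = 74.38 kJ/min.

74.378 kJ/min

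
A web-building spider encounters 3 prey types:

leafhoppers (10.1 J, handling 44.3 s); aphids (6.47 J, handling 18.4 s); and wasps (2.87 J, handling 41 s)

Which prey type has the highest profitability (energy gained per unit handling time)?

In descending order of E/h:
aphids: 6.47/18.4 = 0.352 J/s
leafhoppers: 10.1/44.3 = 0.228 J/s
wasps: 2.87/41 = 0.07 J/s

aphids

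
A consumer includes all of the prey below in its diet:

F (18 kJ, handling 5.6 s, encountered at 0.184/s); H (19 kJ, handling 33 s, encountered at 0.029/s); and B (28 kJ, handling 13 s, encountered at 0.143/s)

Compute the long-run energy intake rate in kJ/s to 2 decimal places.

1.62 kJ/s

Energy encountered per unit search time: 0.184×18 + 0.029×19 + 0.143×28 = 7.867 kJ/s.
Handling time per unit search time: 0.184×5.6 + 0.029×33 + 0.143×13 = 3.846.
Rate = 7.867/(1 + 3.846) = 1.623 kJ/s.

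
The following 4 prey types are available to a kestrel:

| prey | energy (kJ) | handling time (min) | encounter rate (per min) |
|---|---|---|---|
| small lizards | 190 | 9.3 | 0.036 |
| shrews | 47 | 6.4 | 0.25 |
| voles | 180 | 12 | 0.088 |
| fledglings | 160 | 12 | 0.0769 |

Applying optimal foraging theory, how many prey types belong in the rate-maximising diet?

3

Profitabilities (E/h, kJ/min): small lizards 20.4, voles 15, fledglings 13.3, shrews 7.34. Add prey in this order while the next type's profitability exceeds the intake rate on those already taken.
Rate on top 1: 5.124. voles: 15 > 5.124 → include.
Rate on top 2: 9.486. fledglings: 13.3 > 9.486 → include.
Rate on top 3: 10.56. shrews: 7.34 < 10.56 → exclude; stop.
Optimal diet: small lizards, voles, fledglings — 3 of 4 types.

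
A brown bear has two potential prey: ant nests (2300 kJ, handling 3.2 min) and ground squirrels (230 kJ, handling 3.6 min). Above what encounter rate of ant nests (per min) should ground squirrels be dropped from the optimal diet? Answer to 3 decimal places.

The zero-one rule: include ground squirrels iff E₂/h₂ > λE₁/(1+λh₁). Equality gives the switch point.
λE₁h₂ = E₂ + λE₂h₁ ⇒ λ = E₂/(E₁h₂ − E₂h₁) = 230/(8280 − 736) = 0.03049 per min.

0.030 per min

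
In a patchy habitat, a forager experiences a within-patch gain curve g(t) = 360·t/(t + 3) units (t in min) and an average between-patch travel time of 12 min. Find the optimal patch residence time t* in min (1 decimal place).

Optimal t* satisfies g'(t*) = g(t*)/(T + t*).
g'(t) = 360·3/(t + 3)². Setting 360·3/(t+3)² = 360t/[(t+3)(12+t)] gives 3(12+t) = t(t+3), so t² = 3×12 = 36.
t* = √36 = 6 min.

6.0 min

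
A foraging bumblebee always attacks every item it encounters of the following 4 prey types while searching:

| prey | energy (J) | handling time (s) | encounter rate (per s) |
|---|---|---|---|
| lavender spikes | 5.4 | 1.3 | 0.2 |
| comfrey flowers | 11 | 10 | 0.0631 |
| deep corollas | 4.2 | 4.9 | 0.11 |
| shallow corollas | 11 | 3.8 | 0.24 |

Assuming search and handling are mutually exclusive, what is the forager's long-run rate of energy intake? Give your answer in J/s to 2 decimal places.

Energy encountered per unit search time: 0.2×5.4 + 0.0631×11 + 0.11×4.2 + 0.24×11 = 4.876 J/s.
Handling time per unit search time: 0.2×1.3 + 0.0631×10 + 0.11×4.9 + 0.24×3.8 = 2.342.
Rate = 4.876/(1 + 2.342) = 1.459 J/s.

1.46 J/s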